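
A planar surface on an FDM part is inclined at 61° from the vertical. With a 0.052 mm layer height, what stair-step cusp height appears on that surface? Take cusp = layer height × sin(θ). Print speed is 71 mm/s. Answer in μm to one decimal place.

45.5 μm

sin(61°) = 0.8746, so cusp = 0.052 × 0.8746 = 0.045479 mm → 45.5 μm.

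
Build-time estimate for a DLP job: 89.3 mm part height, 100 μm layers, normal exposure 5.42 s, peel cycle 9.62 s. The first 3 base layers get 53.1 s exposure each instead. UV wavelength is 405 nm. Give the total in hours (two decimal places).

Number of layers: 89.3 / 0.1 → 893 (rounded up).
Bottom layers = 3 × (53.1 + 9.62) = 188.16 s.
Remaining layers = 890 × (5.42 + 9.62), so 13385.6 s.
Sum: 188.16 + 13385.6 = 13573.76 s → 3.77 hours.

3.77 hours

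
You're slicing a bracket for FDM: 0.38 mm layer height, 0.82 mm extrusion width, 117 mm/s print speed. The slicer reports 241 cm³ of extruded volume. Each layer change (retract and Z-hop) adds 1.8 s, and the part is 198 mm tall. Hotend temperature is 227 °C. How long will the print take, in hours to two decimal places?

Bead cross-section = 0.38 × 0.82 = 0.3116 mm².
Toolpath length = 241 cm³ / 0.3116 mm² = 241000 / 0.3116 = 773427.5 mm.
Time extruding = 773427.5 / 117 = 6610.5 s.
Number of layers: 198 / 0.38 → 522 (rounded up).
Z-hop total = 522 × 1.8 = 939.6 s.
Altogether 6610.5 + 939.6 = 7550.1 s, i.e. 2.10 hours.

2.10 hours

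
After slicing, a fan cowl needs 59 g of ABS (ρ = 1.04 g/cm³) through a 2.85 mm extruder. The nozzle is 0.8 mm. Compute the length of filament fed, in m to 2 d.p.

8.89 m

Volume = 59 g / 1.04 g·cm⁻³ = 56.7308 cm³ = 56730.8 mm³.
Filament cross-section = π × (2.85/2)² = 6.3794 mm².
L = V/A = 56730.8/6.3794 = 8892.81 mm → 8.89 m.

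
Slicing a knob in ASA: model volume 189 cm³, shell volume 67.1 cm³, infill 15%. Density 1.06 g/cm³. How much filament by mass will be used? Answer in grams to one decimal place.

Volume inside the shell = 189 − 67.1, so 121.9 cm³.
Deposited infill = 0.15 × 121.9, so 18.285 cm³.
Deposited volume = 67.1 + 18.285 = 85.385 cm³.
Mass = 85.385 × 1.06, so 90.5081 g.

90.5 g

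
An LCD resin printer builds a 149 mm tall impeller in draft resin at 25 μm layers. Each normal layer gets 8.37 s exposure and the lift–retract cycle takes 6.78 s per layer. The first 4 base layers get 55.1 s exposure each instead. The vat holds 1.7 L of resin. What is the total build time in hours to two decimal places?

25.13 hours

Layers = ⌈149/0.025⌉ = 5960.
Bottom layers: 4 × (55.1 + 6.78) → 247.52 s.
Normal layers = 5956 × (8.37 + 6.78) = 90233.4 s.
Sum: 247.52 + 90233.4 = 90480.92 s → 25.13 hours.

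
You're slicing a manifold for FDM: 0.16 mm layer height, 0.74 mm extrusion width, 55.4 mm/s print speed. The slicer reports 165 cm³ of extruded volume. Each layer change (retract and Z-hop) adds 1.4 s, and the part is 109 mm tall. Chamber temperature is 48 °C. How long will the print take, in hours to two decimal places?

7.25 hours

Bead cross-section: 0.16 × 0.74 → 0.1184 mm².
Toolpath length = 165 cm³ / 0.1184 mm² = 165000 / 0.1184 = 1393581.1 mm.
Print-move time = 1393581.1 / 55.4, so 25154.9 s.
Layers = ⌈109/0.16⌉ = 682.
Layer-change overhead = 682 × 1.4, so 954.8 s.
Total = 25154.9 + 954.8 = 26109.7 s = 7.25 hours.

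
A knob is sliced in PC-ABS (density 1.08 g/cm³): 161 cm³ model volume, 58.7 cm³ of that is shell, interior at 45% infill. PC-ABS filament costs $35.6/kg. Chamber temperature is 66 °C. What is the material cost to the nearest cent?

Volume inside the shell = 161 − 58.7 = 102.3 cm³.
Deposited infill: 0.45 × 102.3 → 46.035 cm³.
Deposited volume = 58.7 + 46.035 = 104.735 cm³.
Mass: 104.735 × 1.08 → 113.1138 g.
Cost = 113.1138 g / 1000 × $35.6/kg = $4.03.

$4.03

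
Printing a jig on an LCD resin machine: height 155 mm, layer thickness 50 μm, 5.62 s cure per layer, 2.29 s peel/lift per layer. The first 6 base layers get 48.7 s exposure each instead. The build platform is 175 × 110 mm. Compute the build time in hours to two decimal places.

Layers = ⌈155/0.05⌉ = 3100.
Burn-in layers = 6 × (48.7 + 2.29), so 305.94 s.
Normal layers: 3094 × (5.62 + 2.29) → 24473.54 s.
Sum: 305.94 + 24473.54 = 24779.48 s → 6.88 hours.

6.88 hours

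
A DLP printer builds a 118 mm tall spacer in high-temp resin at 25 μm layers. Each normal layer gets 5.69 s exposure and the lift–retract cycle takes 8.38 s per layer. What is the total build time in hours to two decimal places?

18.45 hours

Layers = ⌈118/0.025⌉ = 4720.
Per-layer time = 5.69 + 8.38, so 14.07 s.
Total = 4720 × 14.07 = 66410.4 s = 18.45 hours.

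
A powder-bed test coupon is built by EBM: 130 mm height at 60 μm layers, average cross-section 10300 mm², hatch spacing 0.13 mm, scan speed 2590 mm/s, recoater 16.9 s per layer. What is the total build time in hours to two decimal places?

28.59 hours

Number of layers: 130 / 0.06 → 2167 (rounded up).
Scan path per layer: 10300 / 0.13 → 79230.8 mm.
Per-layer scan time: 79230.8 / 2590 → 30.591 s.
Time per layer: 30.591 + 16.9 → 47.491 s.
2167 layers × 47.491 s/layer = 102912.997 s, i.e. 28.59 hours.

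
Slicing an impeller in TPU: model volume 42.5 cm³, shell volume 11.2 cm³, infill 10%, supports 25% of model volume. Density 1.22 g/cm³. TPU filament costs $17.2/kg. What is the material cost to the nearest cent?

$0.52

Volume inside the shell: 42.5 − 11.2 → 31.3 cm³.
Infill volume = 0.10 × 31.3, so 3.13 cm³.
Support = 0.25 × 42.5 = 10.625 cm³.
Total printed volume = 11.2 + 3.13 + 10.625 = 24.955 cm³.
Mass = 24.955 × 1.22, so 30.4451 g.
At $17.2/kg: 30.4451/1000 × 17.2 = $0.52.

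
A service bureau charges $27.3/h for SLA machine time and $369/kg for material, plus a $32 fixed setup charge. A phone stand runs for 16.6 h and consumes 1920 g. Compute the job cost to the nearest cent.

Machine cost = 27.3 × 16.6, so $453.18.
Feedstock cost = 369 × 1920/1000, so $708.48.
Adding setup: 453.18 + 708.48 + 32 → $1193.66.

$1193.66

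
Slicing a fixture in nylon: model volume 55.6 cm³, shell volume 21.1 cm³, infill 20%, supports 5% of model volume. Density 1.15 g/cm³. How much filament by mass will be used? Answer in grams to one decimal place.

Volume inside the shell = 55.6 − 21.1, so 34.5 cm³.
Infill deposited = 0.20 × 34.5 = 6.9 cm³.
Support: 0.05 × 55.6 → 2.78 cm³.
Deposited volume: 21.1 + 6.9 + 2.78 → 30.78 cm³.
Mass: 30.78 × 1.15 → 35.397 g.

35.4 g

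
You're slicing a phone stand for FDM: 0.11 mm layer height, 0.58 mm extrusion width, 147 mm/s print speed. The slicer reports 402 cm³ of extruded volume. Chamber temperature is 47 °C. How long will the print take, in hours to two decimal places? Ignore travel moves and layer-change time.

11.91 hours

Line area = 0.11 × 0.58 = 0.0638 mm².
Toolpath length = 402 cm³ / 0.0638 mm² = 402000 / 0.0638 = 6300940.4 mm.
Time extruding = 6300940.4 / 147 = 42863.5 s.
42863.5 s = 11.91 hours.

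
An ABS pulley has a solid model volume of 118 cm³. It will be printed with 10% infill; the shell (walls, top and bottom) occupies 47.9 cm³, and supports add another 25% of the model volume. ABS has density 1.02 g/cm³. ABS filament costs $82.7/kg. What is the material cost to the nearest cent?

Volume inside the shell: 118 − 47.9 → 70.1 cm³.
Infill volume = 0.10 × 70.1 = 7.01 cm³.
Support = 0.25 × 118 = 29.5 cm³.
Total printed volume = 47.9 + 7.01 + 29.5 = 84.41 cm³.
Mass = 84.41 × 1.02, so 86.0982 g.
At $82.7/kg: 86.0982/1000 × 82.7 = $7.12.

$7.12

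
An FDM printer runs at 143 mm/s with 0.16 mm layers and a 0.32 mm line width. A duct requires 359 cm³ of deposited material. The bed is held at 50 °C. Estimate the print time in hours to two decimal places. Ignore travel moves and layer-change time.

13.62 hours

Extrusion cross-section = 0.16 × 0.32 = 0.0512 mm².
Toolpath length = 359 cm³ / 0.0512 mm² = 359000 / 0.0512 = 7011718.8 mm.
Print-move time = 7011718.8 / 143, so 49033 s.
49033 s = 13.62 hours.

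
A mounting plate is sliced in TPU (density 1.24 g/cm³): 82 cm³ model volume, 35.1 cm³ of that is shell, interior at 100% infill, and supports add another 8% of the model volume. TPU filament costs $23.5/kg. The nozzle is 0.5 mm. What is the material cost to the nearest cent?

$2.58

Volume inside the shell = 82 − 35.1 = 46.9 cm³.
Infill volume: 1.00 × 46.9 → 46.9 cm³.
Support = 0.08 × 82 = 6.56 cm³.
Total extruded = 35.1 + 46.9 + 6.56, so 88.56 cm³.
Mass: 88.56 × 1.24 → 109.8144 g.
Cost = 109.8144 g / 1000 × $23.5/kg = $2.58.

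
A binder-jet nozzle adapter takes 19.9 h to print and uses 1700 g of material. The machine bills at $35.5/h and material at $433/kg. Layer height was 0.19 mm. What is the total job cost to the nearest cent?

Time charge = 35.5 × 19.9 = $706.45.
Feedstock cost: 433 × 1700/1000 → $736.10.
Total = 706.45 + 736.10 = $1442.55.

$1442.55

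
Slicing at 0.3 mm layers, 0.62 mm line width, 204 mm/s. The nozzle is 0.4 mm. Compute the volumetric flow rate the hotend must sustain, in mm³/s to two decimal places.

Extrusion cross-section = 0.3 × 0.62 = 0.186 mm².
Volumetric flow = 204 × 0.186 = 37.94 mm³/s.

37.94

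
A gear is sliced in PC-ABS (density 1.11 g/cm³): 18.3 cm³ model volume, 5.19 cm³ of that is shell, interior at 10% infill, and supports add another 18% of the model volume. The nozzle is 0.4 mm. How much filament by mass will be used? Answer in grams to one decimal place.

10.9 g

Interior volume: 18.3 − 5.19 → 13.11 cm³.
Infill deposited = 0.10 × 13.11, so 1.311 cm³.
Support: 0.18 × 18.3 → 3.294 cm³.
Total extruded: 5.19 + 1.311 + 3.294 → 9.795 cm³.
Mass = 9.795 × 1.11 = 10.87245 g.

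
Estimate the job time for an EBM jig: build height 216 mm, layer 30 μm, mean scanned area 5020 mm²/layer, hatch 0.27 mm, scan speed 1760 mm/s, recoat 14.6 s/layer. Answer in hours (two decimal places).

Layers = ⌈216/0.03⌉ = 7200.
Per-layer scan distance = 5020 / 0.27, so 18592.6 mm.
Beam time per layer = 18592.6 / 1760 = 10.564 s.
Time per layer = 10.564 + 14.6 = 25.164 s.
Total: 7200 × 25.164 s = 181180.8 s → 50.33 hours.

50.33 hours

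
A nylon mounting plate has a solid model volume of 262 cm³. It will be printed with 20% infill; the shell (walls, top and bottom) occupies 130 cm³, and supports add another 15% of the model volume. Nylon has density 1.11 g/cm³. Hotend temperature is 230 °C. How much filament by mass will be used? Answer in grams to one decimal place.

Volume inside the shell = 262 − 130 = 132 cm³.
Infill volume = 0.20 × 132 = 26.4 cm³.
Support: 0.15 × 262 → 39.3 cm³.
Deposited volume: 130 + 26.4 + 39.3 → 195.7 cm³.
Mass = 195.7 × 1.11, so 217.227 g.

217.2 g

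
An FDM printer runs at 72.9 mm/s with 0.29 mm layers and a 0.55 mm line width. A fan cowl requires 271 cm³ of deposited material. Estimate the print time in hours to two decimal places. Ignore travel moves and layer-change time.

Line area = 0.29 × 0.55 = 0.1595 mm².
Path length: 271000 mm³ / 0.1595 mm² → 1699059.6 mm.
Time extruding = 1699059.6 / 72.9 = 23306.7 s.
23306.7 s = 6.47 hours.

6.47 hours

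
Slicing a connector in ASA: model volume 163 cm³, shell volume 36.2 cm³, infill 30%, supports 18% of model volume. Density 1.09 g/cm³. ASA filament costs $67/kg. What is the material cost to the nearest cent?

Volume inside the shell = 163 − 36.2 = 126.8 cm³.
Deposited infill = 0.30 × 126.8 = 38.04 cm³.
Support = 0.18 × 163, so 29.34 cm³.
Total extruded = 36.2 + 38.04 + 29.34 = 103.58 cm³.
Mass: 103.58 × 1.09 → 112.9022 g.
At $67/kg: 112.9022/1000 × 67 = $7.56.

$7.56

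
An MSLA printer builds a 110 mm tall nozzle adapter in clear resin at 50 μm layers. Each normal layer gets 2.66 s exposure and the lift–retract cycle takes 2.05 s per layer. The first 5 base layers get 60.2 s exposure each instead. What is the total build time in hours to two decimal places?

2.96 hours

Layer count = ceil(110 / 0.05) = 2200.
Bottom layers = 5 × (60.2 + 2.05), so 311.25 s.
Remaining layers = 2195 × (2.66 + 2.05), so 10338.45 s.
Sum: 311.25 + 10338.45 = 10649.7 s → 2.96 hours.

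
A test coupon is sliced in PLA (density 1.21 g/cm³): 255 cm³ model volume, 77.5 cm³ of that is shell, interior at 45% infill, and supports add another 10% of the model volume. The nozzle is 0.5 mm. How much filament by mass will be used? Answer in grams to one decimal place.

Interior volume: 255 − 77.5 → 177.5 cm³.
Infill deposited = 0.45 × 177.5, so 79.875 cm³.
Support: 0.10 × 255 → 25.5 cm³.
Total printed volume: 77.5 + 79.875 + 25.5 → 182.875 cm³.
Mass: 182.875 × 1.21 → 221.27875 g.

221.3 g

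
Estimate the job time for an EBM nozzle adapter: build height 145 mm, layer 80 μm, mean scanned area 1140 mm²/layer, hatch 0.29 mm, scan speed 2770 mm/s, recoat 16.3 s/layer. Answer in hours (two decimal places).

Number of layers: 145 / 0.08 → 1813 (rounded up).
Per-layer scan distance = 1140 / 0.29, so 3931 mm.
Per-layer scan time = 3931 / 2770 = 1.4191 s.
Layer cycle: 1.4191 + 16.3 → 17.7191 s.
Total: 1813 × 17.7191 s = 32124.7283 s → 8.92 hours.

8.92 hours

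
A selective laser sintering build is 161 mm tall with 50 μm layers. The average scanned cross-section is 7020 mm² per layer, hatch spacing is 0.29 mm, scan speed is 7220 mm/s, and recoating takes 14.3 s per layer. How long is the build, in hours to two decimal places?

15.79 hours

Number of layers: 161 / 0.05 → 3220 (rounded up).
Per-layer scan distance = 7020 / 0.29, so 24206.9 mm.
Scan time per layer = 24206.9 / 7220, so 3.3528 s.
Layer cycle = 3.3528 + 14.3, so 17.6528 s.
Total: 3220 × 17.6528 s = 56842.016 s → 15.79 hours.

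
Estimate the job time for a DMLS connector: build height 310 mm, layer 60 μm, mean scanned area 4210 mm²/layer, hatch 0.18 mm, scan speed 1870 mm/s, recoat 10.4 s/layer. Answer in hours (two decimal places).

32.88 hours

Layer count = ceil(310 / 0.06) = 5167.
Per-layer scan distance: 4210 / 0.18 → 23388.9 mm.
Scan time per layer: 23388.9 / 1870 → 12.5074 s.
Layer cycle = 12.5074 + 10.4, so 22.9074 s.
Build time = 5167 × 22.9074 = 118362.5358 s = 32.88 hours.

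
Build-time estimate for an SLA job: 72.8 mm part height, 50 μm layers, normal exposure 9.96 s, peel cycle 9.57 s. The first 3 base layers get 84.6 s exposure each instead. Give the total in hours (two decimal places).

Layer count = ceil(72.8 / 0.05) = 1456.
Base layers: 3 × (84.6 + 9.57) → 282.51 s.
Regular layers = 1453 × (9.96 + 9.57), so 28377.09 s.
Sum: 282.51 + 28377.09 = 28659.6 s → 7.96 hours.

7.96 hours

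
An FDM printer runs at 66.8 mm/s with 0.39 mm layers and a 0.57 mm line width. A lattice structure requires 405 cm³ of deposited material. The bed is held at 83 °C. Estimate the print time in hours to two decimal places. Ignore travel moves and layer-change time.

Line area: 0.39 × 0.57 → 0.2223 mm².
Total extruded path = 405000/0.2223 = 1821862.3 mm.
Extrusion time = 1821862.3 / 66.8 = 27273.4 s.
27273.4 s = 7.58 hours.

7.58 hours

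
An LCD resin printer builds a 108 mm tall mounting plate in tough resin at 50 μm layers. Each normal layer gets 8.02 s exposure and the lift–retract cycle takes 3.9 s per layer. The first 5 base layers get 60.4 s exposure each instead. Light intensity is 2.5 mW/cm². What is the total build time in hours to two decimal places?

7.22 hours

Layers = ⌈108/0.05⌉ = 2160.
Bottom layers: 5 × (60.4 + 3.9) → 321.5 s.
Remaining layers = 2155 × (8.02 + 3.9) = 25687.6 s.
Sum: 321.5 + 25687.6 = 26009.1 s → 7.22 hours.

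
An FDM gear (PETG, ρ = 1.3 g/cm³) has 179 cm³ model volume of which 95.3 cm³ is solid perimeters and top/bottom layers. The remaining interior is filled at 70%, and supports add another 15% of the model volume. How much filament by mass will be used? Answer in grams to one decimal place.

235.0 g

Interior volume = 179 − 95.3 = 83.7 cm³.
Infill deposited: 0.70 × 83.7 → 58.59 cm³.
Support: 0.15 × 179 → 26.85 cm³.
Total printed volume = 95.3 + 58.59 + 26.85, so 180.74 cm³.
Mass: 180.74 × 1.3 → 234.962 g.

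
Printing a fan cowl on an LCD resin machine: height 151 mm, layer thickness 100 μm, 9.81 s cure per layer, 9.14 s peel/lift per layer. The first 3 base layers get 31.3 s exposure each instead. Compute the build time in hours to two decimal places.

Layer count = ceil(151 / 0.1) = 1510.
Bottom layers = 3 × (31.3 + 9.14) = 121.32 s.
Normal layers: 1507 × (9.81 + 9.14) → 28557.65 s.
Total = 121.32 + 28557.65 = 28678.97 s = 7.97 hours.

7.97 hours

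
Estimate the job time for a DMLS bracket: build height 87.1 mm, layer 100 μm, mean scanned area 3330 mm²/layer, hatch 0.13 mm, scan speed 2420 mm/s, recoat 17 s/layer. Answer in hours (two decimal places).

Layers = ⌈87.1/0.1⌉ = 871.
Scan path per layer = 3330 / 0.13 = 25615.4 mm.
Per-layer scan time = 25615.4 / 2420, so 10.5849 s.
Time per layer = 10.5849 + 17 = 27.5849 s.
Total: 871 × 27.5849 s = 24026.4479 s → 6.67 hours.

6.67 hours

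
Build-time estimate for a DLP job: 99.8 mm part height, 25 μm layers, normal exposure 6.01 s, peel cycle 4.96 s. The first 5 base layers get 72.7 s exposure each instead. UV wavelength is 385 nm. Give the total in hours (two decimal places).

12.26 hours

Layers = ⌈99.8/0.025⌉ = 3992.
Base layers = 5 × (72.7 + 4.96) = 388.3 s.
Normal layers = 3987 × (6.01 + 4.96) = 43737.39 s.
Sum: 388.3 + 43737.39 = 44125.69 s → 12.26 hours.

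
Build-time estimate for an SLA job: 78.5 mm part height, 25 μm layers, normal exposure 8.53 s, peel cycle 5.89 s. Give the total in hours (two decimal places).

12.58 hours

Layers = ⌈78.5/0.025⌉ = 3140.
Cycle time = 8.53 + 5.89 = 14.42 s.
Total = 3140 × 14.42 = 45278.8 s = 12.58 hours.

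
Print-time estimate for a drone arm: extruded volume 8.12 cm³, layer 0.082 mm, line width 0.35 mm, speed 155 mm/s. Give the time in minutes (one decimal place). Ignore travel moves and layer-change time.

Bead cross-section = 0.082 × 0.35, so 0.0287 mm².
Toolpath length = 8.12 cm³ / 0.0287 mm² = 8120 / 0.0287 = 282926.8 mm.
Time extruding: 282926.8 / 155 → 1825.3 s.
Converting: 1825.3 s = 30.4 minutes.

30.4 minutes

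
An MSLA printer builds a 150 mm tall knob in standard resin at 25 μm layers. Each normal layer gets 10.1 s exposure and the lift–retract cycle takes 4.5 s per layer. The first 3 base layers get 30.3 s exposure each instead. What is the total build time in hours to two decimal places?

Number of layers: 150 / 0.025 → 6000 (rounded up).
Base layers = 3 × (30.3 + 4.5) = 104.4 s.
Remaining layers: 5997 × (10.1 + 4.5) → 87556.2 s.
Total = 104.4 + 87556.2 = 87660.6 s = 24.35 hours.

24.35 hours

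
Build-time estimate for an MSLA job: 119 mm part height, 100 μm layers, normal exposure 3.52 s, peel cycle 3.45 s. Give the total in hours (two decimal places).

2.30 hours

Number of layers: 119 / 0.1 → 1190 (rounded up).
Per-layer time = 3.52 + 3.45 = 6.97 s.
Build time: 1190 × 6.97 s = 8294.3 s, i.e. 2.30 hours.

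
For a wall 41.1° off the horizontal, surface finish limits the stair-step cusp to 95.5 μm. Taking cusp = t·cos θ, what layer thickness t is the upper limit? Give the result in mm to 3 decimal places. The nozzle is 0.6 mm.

cos(41.1°) = 0.7536; t_max = 0.0955/0.7536 = 0.127 mm.

0.127 mm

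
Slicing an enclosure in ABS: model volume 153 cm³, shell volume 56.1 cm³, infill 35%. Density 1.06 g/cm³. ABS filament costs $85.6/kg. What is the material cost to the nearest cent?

Volume inside the shell = 153 − 56.1 = 96.9 cm³.
Deposited infill: 0.35 × 96.9 → 33.915 cm³.
Total extruded: 56.1 + 33.915 → 90.015 cm³.
Mass = 90.015 × 1.06 = 95.4159 g.
At $85.6/kg: 95.4159/1000 × 85.6 = $8.17.

$8.17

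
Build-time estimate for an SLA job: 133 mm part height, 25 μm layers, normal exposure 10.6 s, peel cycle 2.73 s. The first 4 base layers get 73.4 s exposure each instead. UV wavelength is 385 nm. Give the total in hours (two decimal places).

19.77 hours

Number of layers: 133 / 0.025 → 5320 (rounded up).
Base layers = 4 × (73.4 + 2.73) = 304.52 s.
Remaining layers: 5316 × (10.6 + 2.73) → 70862.28 s.
Total = 304.52 + 70862.28 = 71166.8 s = 19.77 hours.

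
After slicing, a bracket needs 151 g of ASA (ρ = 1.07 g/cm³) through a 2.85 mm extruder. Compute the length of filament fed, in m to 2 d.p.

22.12 m

Volume = 151 g / 1.07 g·cm⁻³ = 141.1215 cm³ = 141121.5 mm³.
A = π r² = π × 1.425² = 6.3794 mm².
Length = 141121.5 / 6.3794 = 22121.44 mm = 22.12 m.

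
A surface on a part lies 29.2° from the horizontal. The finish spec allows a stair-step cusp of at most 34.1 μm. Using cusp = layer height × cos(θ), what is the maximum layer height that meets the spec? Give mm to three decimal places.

0.039 mm

Layer height = cusp / cos(29.2°) = 0.0341 / 0.8729 = 0.039 mm.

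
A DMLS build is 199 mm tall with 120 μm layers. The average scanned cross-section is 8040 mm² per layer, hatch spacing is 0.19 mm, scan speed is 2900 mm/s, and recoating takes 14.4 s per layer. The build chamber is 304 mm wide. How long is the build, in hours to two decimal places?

Number of layers: 199 / 0.12 → 1659 (rounded up).
Hatch length per layer = 8040 / 0.19, so 42315.8 mm.
Laser time per layer = 42315.8 / 2900, so 14.5917 s.
Layer cycle = 14.5917 + 14.4 = 28.9917 s.
Build time = 1659 × 28.9917 = 48097.2303 s = 13.36 hours.

13.36 hours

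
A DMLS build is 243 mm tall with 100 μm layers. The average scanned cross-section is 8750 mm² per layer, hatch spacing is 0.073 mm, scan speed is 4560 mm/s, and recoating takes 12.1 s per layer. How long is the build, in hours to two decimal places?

Layer count = ceil(243 / 0.1) = 2430.
Per-layer scan distance = 8750 / 0.073, so 119863 mm.
Scan time per layer = 119863 / 4560 = 26.2857 s.
Layer cycle = 26.2857 + 12.1 = 38.3857 s.
Total: 2430 × 38.3857 s = 93277.251 s → 25.91 hours.

25.91 hours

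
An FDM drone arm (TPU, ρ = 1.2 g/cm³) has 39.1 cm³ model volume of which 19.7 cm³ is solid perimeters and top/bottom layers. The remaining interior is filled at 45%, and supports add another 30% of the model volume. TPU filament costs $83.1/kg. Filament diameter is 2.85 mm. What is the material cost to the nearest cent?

Volume inside the shell = 39.1 − 19.7, so 19.4 cm³.
Infill deposited = 0.45 × 19.4, so 8.73 cm³.
Support = 0.30 × 39.1, so 11.73 cm³.
Deposited volume = 19.7 + 8.73 + 11.73, so 40.16 cm³.
Mass = 40.16 × 1.2, so 48.192 g.
Cost = 48.192 g / 1000 × $83.1/kg = $4.00.

$4.00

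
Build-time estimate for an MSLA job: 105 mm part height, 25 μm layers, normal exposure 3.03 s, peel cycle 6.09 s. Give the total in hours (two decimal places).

Number of layers: 105 / 0.025 → 4200 (rounded up).
Cycle time: 3.03 + 6.09 → 9.12 s.
Build time: 4200 × 9.12 s = 38304 s, i.e. 10.64 hours.

10.64 hours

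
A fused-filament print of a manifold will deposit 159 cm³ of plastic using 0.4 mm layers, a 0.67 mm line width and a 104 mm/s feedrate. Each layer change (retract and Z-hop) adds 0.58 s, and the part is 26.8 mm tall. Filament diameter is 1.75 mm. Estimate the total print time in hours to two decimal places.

Line area = 0.4 × 0.67, so 0.268 mm².
Toolpath length = 159 cm³ / 0.268 mm² = 159000 / 0.268 = 593283.6 mm.
Extrusion time = 593283.6 / 104 = 5704.7 s.
Layer count = ceil(26.8 / 0.4) = 67.
Non-print overhead = 67 × 0.58, so 38.86 s.
Total = 5704.7 + 38.86 = 5743.56 s = 1.60 hours.

1.60 hours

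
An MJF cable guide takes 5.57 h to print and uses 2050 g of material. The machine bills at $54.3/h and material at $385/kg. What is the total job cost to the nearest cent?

$1091.70

Machine-time cost: 54.3 × 5.57 → $302.451.
Feedstock cost = 385 × 2050/1000 = $789.25.
Total = 302.451 + 789.25 = 1091.701 ≈ $1091.70.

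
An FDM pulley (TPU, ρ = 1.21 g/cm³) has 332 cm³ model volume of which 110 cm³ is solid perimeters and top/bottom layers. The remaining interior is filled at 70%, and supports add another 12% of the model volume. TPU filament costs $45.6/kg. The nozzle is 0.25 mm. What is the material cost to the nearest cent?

$16.84

Infill region: 332 − 110 → 222 cm³.
Deposited infill = 0.70 × 222, so 155.4 cm³.
Support = 0.12 × 332 = 39.84 cm³.
Total extruded: 110 + 155.4 + 39.84 → 305.24 cm³.
Mass: 305.24 × 1.21 → 369.3404 g.
At $45.6/kg: 369.3404/1000 × 45.6 = $16.84.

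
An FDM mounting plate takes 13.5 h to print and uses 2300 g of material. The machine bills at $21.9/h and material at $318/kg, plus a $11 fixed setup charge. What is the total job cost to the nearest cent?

$1038.05

Machine cost = 21.9 × 13.5 = $295.65.
Material charge = 318 × 2300/1000 = $731.40.
Total = 295.65 + 731.40 + 11 = $1038.05.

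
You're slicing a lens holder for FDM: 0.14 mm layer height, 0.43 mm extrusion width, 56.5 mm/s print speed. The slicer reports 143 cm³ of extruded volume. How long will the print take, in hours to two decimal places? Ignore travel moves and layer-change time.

Line area = 0.14 × 0.43, so 0.0602 mm².
Toolpath length = 143 cm³ / 0.0602 mm² = 143000 / 0.0602 = 2375415.3 mm.
Extrusion time: 2375415.3 / 56.5 → 42042.7 s.
Converting: 42042.7 s = 11.68 hours.

11.68 hours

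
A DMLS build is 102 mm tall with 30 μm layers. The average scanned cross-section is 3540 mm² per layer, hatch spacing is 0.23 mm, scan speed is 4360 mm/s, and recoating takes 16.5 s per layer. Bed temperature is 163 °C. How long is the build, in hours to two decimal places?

Layer count = ceil(102 / 0.03) = 3400.
Hatch length per layer = 3540 / 0.23, so 15391.3 mm.
Laser time per layer = 15391.3 / 4360, so 3.5301 s.
Time per layer = 3.5301 + 16.5 = 20.0301 s.
Total: 3400 × 20.0301 s = 68102.34 s → 18.92 hours.

18.92 hours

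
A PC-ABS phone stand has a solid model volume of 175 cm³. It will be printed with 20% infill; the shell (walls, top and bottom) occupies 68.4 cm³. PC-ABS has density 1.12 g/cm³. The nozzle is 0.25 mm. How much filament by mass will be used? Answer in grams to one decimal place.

Infill region = 175 − 68.4 = 106.6 cm³.
Infill volume = 0.20 × 106.6 = 21.32 cm³.
Total printed volume = 68.4 + 21.32, so 89.72 cm³.
Mass: 89.72 × 1.12 → 100.4864 g.

100.5 g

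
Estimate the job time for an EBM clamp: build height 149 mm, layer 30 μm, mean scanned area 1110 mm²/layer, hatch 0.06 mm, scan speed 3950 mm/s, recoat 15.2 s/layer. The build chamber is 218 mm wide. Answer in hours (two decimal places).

Layer count = ceil(149 / 0.03) = 4967.
Per-layer scan distance = 1110 / 0.06, so 18500 mm.
Per-layer scan time = 18500 / 3950, so 4.6835 s.
Layer cycle = 4.6835 + 15.2 = 19.8835 s.
Build time = 4967 × 19.8835 = 98761.3445 s = 27.43 hours.

27.43 hours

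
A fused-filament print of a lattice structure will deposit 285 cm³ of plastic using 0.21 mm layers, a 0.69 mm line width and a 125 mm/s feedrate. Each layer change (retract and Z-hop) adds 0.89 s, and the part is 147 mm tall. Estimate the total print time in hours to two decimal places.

4.54 hours

Line area = 0.21 × 0.69, so 0.1449 mm².
Total extruded path = 285000/0.1449 = 1966873.7 mm.
Extrusion time: 1966873.7 / 125 → 15735 s.
Layers = ⌈147/0.21⌉ = 700.
Z-hop total = 700 × 0.89, so 623 s.
Altogether 15735 + 623 = 16358 s, i.e. 4.54 hours.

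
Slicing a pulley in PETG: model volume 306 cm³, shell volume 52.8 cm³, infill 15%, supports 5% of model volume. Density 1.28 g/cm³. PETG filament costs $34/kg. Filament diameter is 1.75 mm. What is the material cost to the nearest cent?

$4.62

Infill region: 306 − 52.8 → 253.2 cm³.
Deposited infill = 0.15 × 253.2 = 37.98 cm³.
Support = 0.05 × 306 = 15.3 cm³.
Total printed volume = 52.8 + 37.98 + 15.3 = 106.08 cm³.
Mass: 106.08 × 1.28 → 135.7824 g.
At $34/kg: 135.7824/1000 × 34 = $4.62.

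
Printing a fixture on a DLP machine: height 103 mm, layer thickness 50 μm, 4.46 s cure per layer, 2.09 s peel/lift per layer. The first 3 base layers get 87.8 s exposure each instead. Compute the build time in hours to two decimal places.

3.82 hours

Layer count = ceil(103 / 0.05) = 2060.
Burn-in layers = 3 × (87.8 + 2.09), so 269.67 s.
Normal layers = 2057 × (4.46 + 2.09) = 13473.35 s.
Sum: 269.67 + 13473.35 = 13743.02 s → 3.82 hours.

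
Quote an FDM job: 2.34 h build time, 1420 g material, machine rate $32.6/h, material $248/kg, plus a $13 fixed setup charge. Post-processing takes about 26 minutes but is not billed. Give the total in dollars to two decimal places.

$441.44

Machine cost = 32.6 × 2.34, so $76.284.
Feedstock cost = 248 × 1420/1000 = $352.16.
Total = 76.284 + 352.16 + 13 = 441.444 ≈ $441.44.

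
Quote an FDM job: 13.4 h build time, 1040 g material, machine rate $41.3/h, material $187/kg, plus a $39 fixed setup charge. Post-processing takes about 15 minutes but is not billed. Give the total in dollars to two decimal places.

Machine-time cost: 41.3 × 13.4 → $553.42.
Feedstock cost = 187 × 1040/1000, so $194.48.
Total = 553.42 + 194.48 + 39 = $786.90.

$786.90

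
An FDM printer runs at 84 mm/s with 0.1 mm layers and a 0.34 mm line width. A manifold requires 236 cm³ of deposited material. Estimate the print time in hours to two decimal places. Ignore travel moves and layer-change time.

22.95 hours

Extrusion cross-section = 0.1 × 0.34 = 0.034 mm².
Toolpath length = 236 cm³ / 0.034 mm² = 236000 / 0.034 = 6941176.5 mm.
Extrusion time = 6941176.5 / 84 = 82633.1 s.
That's 82633.1 s → 22.95 hours.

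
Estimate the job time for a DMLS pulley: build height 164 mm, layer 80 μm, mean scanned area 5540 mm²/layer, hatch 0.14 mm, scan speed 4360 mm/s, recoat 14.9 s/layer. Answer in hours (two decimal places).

13.65 hours

Layers = ⌈164/0.08⌉ = 2050.
Hatch length per layer = 5540 / 0.14 = 39571.4 mm.
Per-layer scan time: 39571.4 / 4360 → 9.076 s.
Layer cycle = 9.076 + 14.9 = 23.976 s.
Build time = 2050 × 23.976 = 49150.8 s = 13.65 hours.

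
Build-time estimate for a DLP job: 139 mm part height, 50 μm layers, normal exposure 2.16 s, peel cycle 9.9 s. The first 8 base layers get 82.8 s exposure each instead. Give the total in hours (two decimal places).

Layers = ⌈139/0.05⌉ = 2780.
Bottom layers: 8 × (82.8 + 9.9) → 741.6 s.
Normal layers = 2772 × (2.16 + 9.9), so 33430.32 s.
Total = 741.6 + 33430.32 = 34171.92 s = 9.49 hours.

9.49 hours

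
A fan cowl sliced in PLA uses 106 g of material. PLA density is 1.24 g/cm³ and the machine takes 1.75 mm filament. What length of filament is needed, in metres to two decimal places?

Extruded volume: 106/1.24 = 85.4839 cm³ (85483.9 mm³).
Filament cross-section = π × (1.75/2)² = 2.4053 mm².
L = V/A = 85483.9/2.4053 = 35539.81 mm → 35.54 m.

35.54 m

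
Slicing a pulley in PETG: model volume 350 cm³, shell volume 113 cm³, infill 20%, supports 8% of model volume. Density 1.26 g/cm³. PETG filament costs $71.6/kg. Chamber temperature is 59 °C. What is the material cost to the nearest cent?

$17.00

Interior volume = 350 − 113 = 237 cm³.
Infill deposited = 0.20 × 237 = 47.4 cm³.
Support = 0.08 × 350, so 28 cm³.
Deposited volume: 113 + 47.4 + 28 → 188.4 cm³.
Mass = 188.4 × 1.26, so 237.384 g.
At $71.6/kg: 237.384/1000 × 71.6 = $17.00.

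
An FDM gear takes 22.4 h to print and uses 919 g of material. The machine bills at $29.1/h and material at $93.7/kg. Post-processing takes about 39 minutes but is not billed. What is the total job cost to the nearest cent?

Machine-time cost = 29.1 × 22.4, so $651.84.
Material charge: 93.7 × 919/1000 → $86.1103.
Job cost: 651.84 + 86.1103 = 737.9503 ≈ $737.95.

$737.95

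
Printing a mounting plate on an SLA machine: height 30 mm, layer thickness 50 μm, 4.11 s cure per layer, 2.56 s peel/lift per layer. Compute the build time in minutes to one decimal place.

66.7 minutes

Layers = ⌈30/0.05⌉ = 600.
Per-layer time: 4.11 + 2.56 → 6.67 s.
Build time: 600 × 6.67 s = 4002 s, i.e. 66.7 minutes.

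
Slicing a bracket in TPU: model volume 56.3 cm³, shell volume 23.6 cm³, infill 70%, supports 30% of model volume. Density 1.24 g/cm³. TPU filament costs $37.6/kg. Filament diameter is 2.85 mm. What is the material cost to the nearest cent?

Volume inside the shell: 56.3 − 23.6 → 32.7 cm³.
Deposited infill: 0.70 × 32.7 → 22.89 cm³.
Support = 0.30 × 56.3, so 16.89 cm³.
Total printed volume = 23.6 + 22.89 + 16.89 = 63.38 cm³.
Mass = 63.38 × 1.24 = 78.5912 g.
Cost = 78.5912 g / 1000 × $37.6/kg = $2.96.

$2.96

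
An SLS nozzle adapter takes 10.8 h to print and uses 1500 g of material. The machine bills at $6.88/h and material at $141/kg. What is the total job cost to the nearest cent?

Time charge = 6.88 × 10.8, so $74.304.
Feedstock cost = 141 × 1500/1000 = $211.50.
Job cost: 74.304 + 211.50 = 285.804 ≈ $285.80.

$285.80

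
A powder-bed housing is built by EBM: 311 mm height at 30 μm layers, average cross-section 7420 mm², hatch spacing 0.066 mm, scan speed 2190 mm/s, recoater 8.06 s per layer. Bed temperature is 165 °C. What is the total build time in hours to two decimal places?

171.04 hours

Layers = ⌈311/0.03⌉ = 10367.
Per-layer scan distance: 7420 / 0.066 → 112424.2 mm.
Beam time per layer: 112424.2 / 2190 → 51.3353 s.
Layer cycle = 51.3353 + 8.06, so 59.3953 s.
10367 layers × 59.3953 s/layer = 615751.0751 s, i.e. 171.04 hours.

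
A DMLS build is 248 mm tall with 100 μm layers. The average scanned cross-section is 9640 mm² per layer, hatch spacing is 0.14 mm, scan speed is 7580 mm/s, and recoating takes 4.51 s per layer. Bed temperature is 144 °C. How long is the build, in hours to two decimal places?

9.36 hours

Number of layers: 248 / 0.1 → 2480 (rounded up).
Per-layer scan distance: 9640 / 0.14 → 68857.1 mm.
Laser time per layer = 68857.1 / 7580 = 9.0841 s.
Layer cycle = 9.0841 + 4.51, so 13.5941 s.
2480 layers × 13.5941 s/layer = 33713.368 s, i.e. 9.36 hours.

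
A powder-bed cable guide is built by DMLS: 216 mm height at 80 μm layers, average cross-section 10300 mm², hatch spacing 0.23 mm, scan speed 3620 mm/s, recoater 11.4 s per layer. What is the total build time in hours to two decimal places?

17.83 hours

Layers = ⌈216/0.08⌉ = 2700.
Hatch length per layer = 10300 / 0.23, so 44782.6 mm.
Scan time per layer = 44782.6 / 3620 = 12.3709 s.
Time per layer: 12.3709 + 11.4 → 23.7709 s.
Build time = 2700 × 23.7709 = 64181.43 s = 17.83 hours.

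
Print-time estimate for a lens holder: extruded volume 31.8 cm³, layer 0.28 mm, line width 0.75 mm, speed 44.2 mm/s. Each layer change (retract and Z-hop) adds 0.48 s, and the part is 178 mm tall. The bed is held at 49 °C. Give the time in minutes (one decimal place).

Bead cross-section = 0.28 × 0.75 = 0.21 mm².
Path length: 31800 mm³ / 0.21 mm² → 151428.6 mm.
Print-move time = 151428.6 / 44.2, so 3426 s.
Layer count = ceil(178 / 0.28) = 636.
Z-hop total = 636 × 0.48, so 305.28 s.
Total = 3426 + 305.28 = 3731.28 s = 62.2 minutes.

62.2 minutes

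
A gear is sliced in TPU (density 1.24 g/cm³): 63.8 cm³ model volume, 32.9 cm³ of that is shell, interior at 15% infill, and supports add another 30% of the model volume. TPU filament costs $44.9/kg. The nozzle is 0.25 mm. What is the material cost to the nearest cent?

Volume inside the shell = 63.8 − 32.9 = 30.9 cm³.
Infill deposited: 0.15 × 30.9 → 4.635 cm³.
Support = 0.30 × 63.8 = 19.14 cm³.
Deposited volume = 32.9 + 4.635 + 19.14, so 56.675 cm³.
Mass: 56.675 × 1.24 → 70.277 g.
Cost = 70.277 g / 1000 × $44.9/kg = $3.16.

$3.16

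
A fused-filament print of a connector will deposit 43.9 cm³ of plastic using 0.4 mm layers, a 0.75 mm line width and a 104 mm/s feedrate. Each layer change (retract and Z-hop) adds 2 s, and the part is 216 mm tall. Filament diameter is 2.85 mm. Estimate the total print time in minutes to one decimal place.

Extrusion cross-section = 0.4 × 0.75 = 0.3 mm².
Toolpath length = 43.9 cm³ / 0.3 mm² = 43900 / 0.3 = 146333.3 mm.
Print-move time = 146333.3 / 104, so 1407.1 s.
Layers = ⌈216/0.4⌉ = 540.
Z-hop total = 540 × 2 = 1080 s.
Altogether 1407.1 + 1080 = 2487.1 s, i.e. 41.5 minutes.

41.5 minutes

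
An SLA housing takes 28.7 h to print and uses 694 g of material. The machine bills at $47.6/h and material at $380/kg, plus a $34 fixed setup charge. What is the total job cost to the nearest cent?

Machine cost = 47.6 × 28.7 = $1366.12.
Material cost = 380 × 694/1000, so $263.72.
Adding setup: 1366.12 + 263.72 + 34 → $1663.84.

$1663.84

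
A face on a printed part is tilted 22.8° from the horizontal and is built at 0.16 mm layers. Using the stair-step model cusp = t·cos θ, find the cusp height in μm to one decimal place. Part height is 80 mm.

147.5 μm

cos(22.8°) = 0.9219, so cusp = 0.16 × 0.9219 = 0.147504 mm → 147.5 μm.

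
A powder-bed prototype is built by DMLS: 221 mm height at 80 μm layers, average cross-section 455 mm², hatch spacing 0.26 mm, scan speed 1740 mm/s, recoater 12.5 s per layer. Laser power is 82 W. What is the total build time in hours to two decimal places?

10.37 hours

Layers = ⌈221/0.08⌉ = 2763.
Per-layer scan distance = 455 / 0.26, so 1750 mm.
Laser time per layer = 1750 / 1740 = 1.0057 s.
Per-layer time: 1.0057 + 12.5 → 13.5057 s.
2763 layers × 13.5057 s/layer = 37316.2491 s, i.e. 10.37 hours.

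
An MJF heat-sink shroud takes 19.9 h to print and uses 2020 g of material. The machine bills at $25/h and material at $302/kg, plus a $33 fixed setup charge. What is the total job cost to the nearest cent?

Time charge = 25 × 19.9 = $497.50.
Material cost = 302 × 2020/1000, so $610.04.
Total = 497.50 + 610.04 + 33 = $1140.54.

$1140.54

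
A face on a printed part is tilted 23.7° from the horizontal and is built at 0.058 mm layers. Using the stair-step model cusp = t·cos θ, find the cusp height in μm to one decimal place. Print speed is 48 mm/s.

cos(23.7°) = 0.9157, so cusp = 0.058 × 0.9157 = 0.053111 mm → 53.1 μm.

53.1 μm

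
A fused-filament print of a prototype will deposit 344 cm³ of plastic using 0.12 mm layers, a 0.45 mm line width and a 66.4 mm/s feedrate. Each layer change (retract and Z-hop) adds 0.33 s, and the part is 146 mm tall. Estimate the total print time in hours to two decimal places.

26.76 hours

Bead cross-section = 0.12 × 0.45 = 0.054 mm².
Total extruded path = 344000/0.054 = 6370370.4 mm.
Time extruding: 6370370.4 / 66.4 → 95939.3 s.
Layer count = ceil(146 / 0.12) = 1217.
Z-hop total = 1217 × 0.33 = 401.61 s.
Total = 95939.3 + 401.61 = 96340.91 s = 26.76 hours.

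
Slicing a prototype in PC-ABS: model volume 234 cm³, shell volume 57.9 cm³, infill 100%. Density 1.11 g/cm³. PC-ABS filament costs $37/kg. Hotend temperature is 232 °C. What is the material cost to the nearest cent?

Infill region = 234 − 57.9, so 176.1 cm³.
Deposited infill: 1.00 × 176.1 → 176.1 cm³.
Deposited volume = 57.9 + 176.1 = 234 cm³.
Mass = 234 × 1.11 = 259.74 g.
Cost = 259.74 g / 1000 × $37/kg = $9.61.

$9.61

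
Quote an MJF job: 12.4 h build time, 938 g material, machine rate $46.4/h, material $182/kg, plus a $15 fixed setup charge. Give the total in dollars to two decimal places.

$761.08

Machine-time cost = 46.4 × 12.4 = $575.36.
Material cost: 182 × 938/1000 → $170.716.
Adding setup: 575.36 + 170.716 + 15 → 761.076 ≈ $761.08.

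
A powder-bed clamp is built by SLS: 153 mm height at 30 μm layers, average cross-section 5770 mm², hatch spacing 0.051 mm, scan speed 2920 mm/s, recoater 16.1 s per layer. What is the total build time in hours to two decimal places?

Number of layers: 153 / 0.03 → 5100 (rounded up).
Scan path per layer = 5770 / 0.051, so 113137.3 mm.
Scan time per layer: 113137.3 / 2920 → 38.7457 s.
Time per layer = 38.7457 + 16.1 = 54.8457 s.
5100 layers × 54.8457 s/layer = 279713.07 s, i.e. 77.70 hours.

77.70 hours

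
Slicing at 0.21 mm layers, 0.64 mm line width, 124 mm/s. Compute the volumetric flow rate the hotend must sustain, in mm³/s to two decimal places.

16.67

Bead cross-section = 0.21 × 0.64 = 0.1344 mm².
Q = v·A = 124 × 0.1344 = 16.67 mm³/s.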